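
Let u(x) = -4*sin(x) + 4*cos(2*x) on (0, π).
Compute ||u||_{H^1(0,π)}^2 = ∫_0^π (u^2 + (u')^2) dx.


||u||_{H^1(0,π)}^2 = 320/3 + 56*π

u'(x) = -8*sin(2*x) - 4*cos(x).
Expand u² and (u')² and integrate term by term on (0, π), using: for integers n ≥ 1, ∫_0^π sin²(nx) dx = ∫_0^π cos²(nx) dx = π/2; for n ≠ n', ∫_0^π sin(nx)sin(n'x) dx = ∫_0^π cos(nx)cos(n'x) dx = 0; and by product-to-sum, ∫_0^π sin(nx)cos(n'x) dx = ½∫_0^π [sin((n+n')x) + sin((n−n')x)] dx, which is 0 when n+n' is even and 2n/(n²−n'²) when n+n' is odd (it need not vanish on (0, π)).
  u² squared terms: (-4)²·∫sin(x)² dx = 16·π/2 = 8*π;  (4)²·∫cos(2x)² dx = 16·π/2 = 8*π.
  u² cross terms: 2·(-4)·(4)·∫sin(x)·cos(2x) dx = -32·(-2/3) = 64/3.
  So ∫_0^π u² dx = 8*π + 8*π + 64/3 = 64/3 + 16*π.
  (u')² squared terms: (-8)²·∫sin(2x)² dx = 64·π/2 = 32*π;  (-4)²·∫cos(x)² dx = 16·π/2 = 8*π.
  (u')² cross terms: 2·(-8)·(-4)·∫sin(2x)·cos(x) dx = 64·(4/3) = 256/3.
  So ∫_0^π (u')² dx = 32*π + 8*π + 256/3 = 256/3 + 40*π.
||u||_{H^1}^2 = (64/3 + 16*π) + (256/3 + 40*π) = 320/3 + 56*π.


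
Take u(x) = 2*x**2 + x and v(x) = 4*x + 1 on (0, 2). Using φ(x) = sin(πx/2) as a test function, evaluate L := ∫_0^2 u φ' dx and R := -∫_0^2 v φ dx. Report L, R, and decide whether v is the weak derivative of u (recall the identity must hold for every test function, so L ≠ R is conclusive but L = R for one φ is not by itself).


LHS = -20/π, RHS = -20/π. Yes, v = u' weakly.

u(x) = 2*x**2 + x, classical derivative u'(x) = 4*x + 1.
φ(x) = sin(πx/2), so φ'(x) = π*cos(π*x/2)/2.
Note φ(0) = φ(2) = 0, so the boundary term u·φ vanishes.
LHS = ∫_0^2 u(x) φ'(x) dx = ∫_0^2 (π*x^2*cos(π*x/2) + π*x*cos(π*x/2)/2) dx. Term by term:
  ∫_0^2 π*x^2*cos(π*x/2) dx = -16/π;  ∫_0^2 π*x*cos(π*x/2)/2 dx = -4/π.
Sum: -16/π − 4/π = -20/π.
So LHS = -20/π.
∫_0^2 v(x) φ(x) dx = ∫_0^2 (4*x*sin(π*x/2) + sin(π*x/2)) dx. Term by term:
  ∫_0^2 4*x*sin(π*x/2) dx = 16/π;  ∫_0^2 sin(π*x/2) dx = 4/π.
Sum: 16/π + 4/π = 20/π.
So RHS = -∫_0^2 v(x) φ(x) dx = -20/π.
LHS = RHS, so the identity holds for this test φ.
Moreover u is smooth here and v(x) = u'(x) = 4*x + 1 pointwise, so the identity holds for every test function. Hence v is the weak derivative of u.


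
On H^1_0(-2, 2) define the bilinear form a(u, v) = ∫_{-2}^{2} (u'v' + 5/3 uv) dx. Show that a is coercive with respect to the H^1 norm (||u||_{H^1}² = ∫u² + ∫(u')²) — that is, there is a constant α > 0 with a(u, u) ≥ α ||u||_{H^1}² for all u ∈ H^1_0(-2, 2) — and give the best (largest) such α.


α = 1

Coercivity of a(·,·) on H^1_0(-2, 2) means a(u, u) ≥ α ||u||_{H^1}² for every u ∈ H^1_0.
The interval has length L = 4, and Poincaré/coercivity depend only on L. Here a(u, u) = ∫(u')² + (5/3)·∫u².
Here c = 5/3 ≥ 1, so a(u,u) = ∫(u')² + c∫u² ≥ ∫(u')² + ∫u² = ||u||_{H^1}², i.e. α = 1 works. No larger α is possible: a(u,u) ≥ α||u||_{H^1}² means (1−α)∫(u')² ≥ (α−c)∫u², and for the modes u_n = sin(nπ(x−x₀)/L) (x₀ the left endpoint) one has ∫u_n²/∫(u_n')² = (L/(nπ))² → 0, so a(u_n,u_n)/||u_n||_{H^1}² → 1. Hence the optimal constant is α = 1.
Therefore α = 1.


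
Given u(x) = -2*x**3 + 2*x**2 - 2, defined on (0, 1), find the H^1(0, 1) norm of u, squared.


||u||_{H^1}^2 = 82/21

The H^1 norm (squared) on an interval (0, L) is
  ||u||_{H^1}^2 = ∫_0^L u(x)^2 dx + ∫_0^L u'(x)^2 dx.
Compute u'(x) = -6*x**2 + 4*x.
Then u(x)^2 = 4*x**6 - 8*x**5 + 4*x**4 + 8*x**3 - 8*x**2 + 4 and u'(x)^2 = 36*x**4 - 48*x**3 + 16*x**2.
Integrate each monomial from 0 to 1 using ∫_0^1 c·x^n dx = c·1^(n+1)/(n+1):
  ∫_0^1 u(x)^2 dx = ∫_0^1 (4*x^6 - 8*x^5 + 4*x^4 + 8*x^3 - 8*x^2 + 4) dx. Term by term:
    ∫_0^1 4*x^6 dx = 4/7;  ∫_0^1 -8*x^5 dx = -4/3;  ∫_0^1 4*x^4 dx = 4/5;
    ∫_0^1 8*x^3 dx = 2;  ∫_0^1 -8*x^2 dx = -8/3;  ∫_0^1 4 dx = 4.
  Sum: 4/7 − 4/3 + 4/5 + 2 − 8/3 + 4 = 118/35.
  ∫_0^1 u'(x)^2 dx = ∫_0^1 (36*x^4 - 48*x^3 + 16*x^2) dx. Term by term:
    ∫_0^1 36*x^4 dx = 36/5;  ∫_0^1 -48*x^3 dx = -12;  ∫_0^1 16*x^2 dx = 16/3.
  Sum: 36/5 − 12 + 16/3 = 8/15.
Adding: ||u||_{H^1}^2 = 118/35 + 8/15 = 82/21.


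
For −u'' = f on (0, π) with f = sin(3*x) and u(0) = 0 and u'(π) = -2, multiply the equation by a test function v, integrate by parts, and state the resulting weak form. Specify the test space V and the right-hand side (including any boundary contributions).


V = {v ∈ H^1(0, π) : v(0) = 0} (test functions vanish at x = 0 where u is specified); weak form: ∫_0^π u'v' dx = ∫_0^π (sin(3*x)) v dx − 2·v(π) for all v ∈ V.

Multiply both sides by a test function v and integrate from 0 to π:
  ∫_0^π −u''(x) v(x) dx = ∫_0^π f(x) v(x) dx.
Integrate the LHS by parts once:
  ∫_0^π −u'' v dx = −[u'(x) v(x)]_0^π + ∫_0^π u'(x) v'(x) dx.
Thus ∫_0^π u'(x) v'(x) dx = ∫_0^π f(x) v(x) dx + [u'(x) v(x)]_0^π.
Choose V so that boundary terms are either known or forced to vanish.
Mixed BC: u(0) = 0 (Dirichlet) and u'(π) = -2 (Neumann). Define V = {v ∈ H^1(0, π) : v(0) = 0}. Then [u' v]_0^π = u'(π)·v(π) − u'(0)·0 = − 2·v(π).
Weak formulation: find u (satisfying any essential BC) such that ∫_0^π u'(x) v'(x) dx = ∫_0^π f v dx − 2·v(π) for all v ∈ V (Dirichlet at 0 absorbed into V; Neumann datum at x = π contributes the boundary term).
Substituting f(x) = sin(3*x), the right-hand side is ∫_0^π (sin(3*x)) v dx − 2·v(π).


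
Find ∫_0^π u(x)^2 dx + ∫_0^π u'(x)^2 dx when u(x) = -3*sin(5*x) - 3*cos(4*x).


||u||_{H^1(0,π)}^2 = 340 + 387*π/2

u'(x) = 12*sin(4*x) - 15*cos(5*x).
Expand u² and (u')² and integrate term by term on (0, π), using: for integers n ≥ 1, ∫_0^π sin²(nx) dx = ∫_0^π cos²(nx) dx = π/2; for n ≠ n', ∫_0^π sin(nx)sin(n'x) dx = ∫_0^π cos(nx)cos(n'x) dx = 0; and by product-to-sum, ∫_0^π sin(nx)cos(n'x) dx = ½∫_0^π [sin((n+n')x) + sin((n−n')x)] dx, which is 0 when n+n' is even and 2n/(n²−n'²) when n+n' is odd (it need not vanish on (0, π)).
  u² squared terms: (-3)²·∫cos(4x)² dx = 9·π/2 = 9*π/2;  (-3)²·∫sin(5x)² dx = 9·π/2 = 9*π/2.
  u² cross terms: 2·(-3)·(-3)·∫cos(4x)·sin(5x) dx = 18·(10/9) = 20.
  So ∫_0^π u² dx = 9*π/2 + 9*π/2 + 20 = 20 + 9*π.
  (u')² squared terms: (-15)²·∫cos(5x)² dx = 225·π/2 = 225*π/2;  (12)²·∫sin(4x)² dx = 144·π/2 = 72*π.
  (u')² cross terms: 2·(-15)·(12)·∫cos(5x)·sin(4x) dx = -360·(-8/9) = 320.
  So ∫_0^π (u')² dx = 225*π/2 + 72*π + 320 = 320 + 369*π/2.
||u||_{H^1}^2 = (20 + 9*π) + (320 + 369*π/2) = 340 + 387*π/2.


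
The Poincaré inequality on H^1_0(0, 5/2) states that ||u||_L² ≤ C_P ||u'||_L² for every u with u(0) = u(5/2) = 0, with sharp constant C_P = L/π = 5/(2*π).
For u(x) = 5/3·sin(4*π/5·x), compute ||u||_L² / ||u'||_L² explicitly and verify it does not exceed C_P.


||u||_L² / ||u'||_L² = 5/(4*π) < C_P = 5/(2*π).

u(x) = 5/3·sin(4*π/5·x), so u'(x) = 4*π*cos(4*π*x/5)/3.
Writing u(x) = A·sin(kπx/L) with A = 5/3 and k = 2, use ∫_0^L sin²(kπx/L) dx = L/2 and ∫_0^L cos²(kπx/L) dx = L/2.
u² = 25/9·sin²(4*π/5·x) and (u')² = 16*π^2/9·cos²(4*π/5·x), and each of sin², cos² integrates to L/2 = 5/4 over (0, 5/2).
∫_0^5/2 u² dx = 125/36, so ||u||_L² = 5*sqrt(5)/6.
∫_0^5/2 (u')² dx = 20*π^2/9, so ||u'||_L² = 2*sqrt(5)*π/3.
Ratio ||u||_L² / ||u'||_L² = 5/(4*π).
Sharp Poincaré constant on H^1_0(0, 5/2) is C_P = L/π = 5/(2*π), achieved by sin(2*π/5·x).
This is the k = 2 harmonic; the ratio L/(kπ) is strictly less than C_P = L/π, consistent with the sharp inequality ||u||_L² ≤ C_P ||u'||_L².


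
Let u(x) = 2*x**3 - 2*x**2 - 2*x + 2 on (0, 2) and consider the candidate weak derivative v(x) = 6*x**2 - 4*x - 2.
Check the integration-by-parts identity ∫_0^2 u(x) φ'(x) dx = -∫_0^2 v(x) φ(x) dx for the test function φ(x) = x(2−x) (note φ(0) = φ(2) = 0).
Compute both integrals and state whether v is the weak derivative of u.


LHS = -8/5, RHS = -8/5. Yes, v = u' weakly.

u(x) = 2*x**3 - 2*x**2 - 2*x + 2, classical derivative u'(x) = 6*x**2 - 4*x - 2.
φ(x) = x(2−x), so φ'(x) = 2 - 2*x.
Note φ(0) = φ(2) = 0, so the boundary term u·φ vanishes.
LHS = ∫_0^2 u(x) φ'(x) dx = ∫_0^2 (-4*x^4 + 8*x^3 - 8*x + 4) dx. Term by term:
  ∫_0^2 -4*x^4 dx = -128/5;  ∫_0^2 8*x^3 dx = 32;  ∫_0^2 -8*x dx = -16;
  ∫_0^2 4 dx = 8.
Sum: -128/5 + 32 − 16 + 8 = -8/5.
So LHS = -8/5.
∫_0^2 v(x) φ(x) dx = ∫_0^2 (-6*x^4 + 16*x^3 - 6*x^2 - 4*x) dx. Term by term:
  ∫_0^2 -6*x^4 dx = -192/5;  ∫_0^2 16*x^3 dx = 64;  ∫_0^2 -6*x^2 dx = -16;
  ∫_0^2 -4*x dx = -8.
Sum: -192/5 + 64 − 16 − 8 = 8/5.
So RHS = -∫_0^2 v(x) φ(x) dx = -8/5.
LHS = RHS, so the identity holds for this test φ.
Moreover u is smooth here and v(x) = u'(x) = 6*x**2 - 4*x - 2 pointwise, so the identity holds for every test function. Hence v is the weak derivative of u.


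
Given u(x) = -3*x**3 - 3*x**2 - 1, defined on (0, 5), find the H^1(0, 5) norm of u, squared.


||u||_{H^1}^2 = 3123945/14

The H^1 norm (squared) on an interval (0, L) is
  ||u||_{H^1}^2 = ∫_0^L u(x)^2 dx + ∫_0^L u'(x)^2 dx.
Compute u'(x) = -9*x**2 - 6*x.
Then u(x)^2 = 9*x**6 + 18*x**5 + 9*x**4 + 6*x**3 + 6*x**2 + 1 and u'(x)^2 = 81*x**4 + 108*x**3 + 36*x**2.
Integrate each monomial from 0 to 5 using ∫_0^5 c·x^n dx = c·5^(n+1)/(n+1):
  ∫_0^5 u(x)^2 dx = ∫_0^5 (9*x^6 + 18*x^5 + 9*x^4 + 6*x^3 + 6*x^2 + 1) dx. Term by term:
    ∫_0^5 9*x^6 dx = 703125/7;  ∫_0^5 18*x^5 dx = 46875;  ∫_0^5 9*x^4 dx = 5625;
    ∫_0^5 6*x^3 dx = 1875/2;  ∫_0^5 6*x^2 dx = 250;  ∫_0^5 1 dx = 5.
  Sum: 703125/7 + 46875 + 5625 + 1875/2 + 250 + 5 = 2157945/14.
  ∫_0^5 u'(x)^2 dx = ∫_0^5 (81*x^4 + 108*x^3 + 36*x^2) dx. Term by term:
    ∫_0^5 81*x^4 dx = 50625;  ∫_0^5 108*x^3 dx = 16875;  ∫_0^5 36*x^2 dx = 1500.
  Sum: 50625 + 16875 + 1500 = 69000.
Adding: ||u||_{H^1}^2 = 2157945/14 + 69000 = 3123945/14.


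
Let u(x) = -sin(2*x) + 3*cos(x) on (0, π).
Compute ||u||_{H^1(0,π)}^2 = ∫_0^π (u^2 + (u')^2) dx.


||u||_{H^1(0,π)}^2 = -16 + 23*π/2

u'(x) = -3*sin(x) - 2*cos(2*x).
Expand u² and (u')² and integrate term by term on (0, π), using: for integers n ≥ 1, ∫_0^π sin²(nx) dx = ∫_0^π cos²(nx) dx = π/2; for n ≠ n', ∫_0^π sin(nx)sin(n'x) dx = ∫_0^π cos(nx)cos(n'x) dx = 0; and by product-to-sum, ∫_0^π sin(nx)cos(n'x) dx = ½∫_0^π [sin((n+n')x) + sin((n−n')x)] dx, which is 0 when n+n' is even and 2n/(n²−n'²) when n+n' is odd (it need not vanish on (0, π)).
  u² squared terms: (-1)²·∫sin(2x)² dx = 1·π/2 = π/2;  (3)²·∫cos(x)² dx = 9·π/2 = 9*π/2.
  u² cross terms: 2·(-1)·(3)·∫sin(2x)·cos(x) dx = -6·(4/3) = -8.
  So ∫_0^π u² dx = π/2 + 9*π/2 − 8 = -8 + 5*π.
  (u')² squared terms: (-3)²·∫sin(x)² dx = 9·π/2 = 9*π/2;  (-2)²·∫cos(2x)² dx = 4·π/2 = 2*π.
  (u')² cross terms: 2·(-3)·(-2)·∫sin(x)·cos(2x) dx = 12·(-2/3) = -8.
  So ∫_0^π (u')² dx = 9*π/2 + 2*π − 8 = -8 + 13*π/2.
||u||_{H^1}^2 = (-8 + 5*π) + (-8 + 13*π/2) = -16 + 23*π/2.


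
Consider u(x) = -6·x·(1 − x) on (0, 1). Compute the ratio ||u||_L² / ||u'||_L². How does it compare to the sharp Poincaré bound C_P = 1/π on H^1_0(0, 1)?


||u||_L² / ||u'||_L² = sqrt(10)/10 < C_P = 1/π.

u(x) = -6·x·(1 − x), so u'(x) = 12*x - 6.
u(x) = -6·x·(1 − x) vanishes at x = 0 and x = 1, so u ∈ H^1_0(0, 1). Differentiate via the product rule and integrate the resulting polynomials term by term.
  ∫_0^1 u² dx = ∫_0^1 (36*x^4 - 72*x^3 + 36*x^2) dx. Term by term:
    ∫_0^1 36*x^4 dx = 36/5;  ∫_0^1 -72*x^3 dx = -18;  ∫_0^1 36*x^2 dx = 12.
  Sum: 36/5 − 18 + 12 = 6/5.
  ∫_0^1 (u')² dx = ∫_0^1 (144*x^2 - 144*x + 36) dx. Term by term:
    ∫_0^1 144*x^2 dx = 48;  ∫_0^1 -144*x dx = -72;  ∫_0^1 36 dx = 36.
  Sum: 48 − 72 + 36 = 12.
∫_0^1 u² dx = 6/5, so ||u||_L² = sqrt(30)/5.
∫_0^1 (u')² dx = 12, so ||u'||_L² = 2*sqrt(3).
Ratio ||u||_L² / ||u'||_L² = sqrt(10)/10.
Sharp Poincaré constant on H^1_0(0, 1) is C_P = L/π = 1/π, achieved by sin(π·x).
A polynomial bump cannot attain the sharp Poincaré constant (only the first sine eigenfunction does), so the ratio is strictly less than C_P, consistent with ||u||_L² ≤ C_P ||u'||_L².


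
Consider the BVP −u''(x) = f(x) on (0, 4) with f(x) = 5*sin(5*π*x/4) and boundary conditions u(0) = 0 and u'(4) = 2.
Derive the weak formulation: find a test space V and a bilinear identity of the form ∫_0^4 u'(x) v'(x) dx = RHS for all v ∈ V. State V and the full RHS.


V = {v ∈ H^1(0, 4) : v(0) = 0} (test functions vanish at x = 0 where u is specified); weak form: ∫_0^4 u'v' dx = ∫_0^4 (5*sin(5*π*x/4)) v dx + 2·v(4) for all v ∈ V.

Multiply both sides by a test function v and integrate from 0 to 4:
  ∫_0^4 −u''(x) v(x) dx = ∫_0^4 f(x) v(x) dx.
Integrate the LHS by parts once:
  ∫_0^4 −u'' v dx = −[u'(x) v(x)]_0^4 + ∫_0^4 u'(x) v'(x) dx.
Thus ∫_0^4 u'(x) v'(x) dx = ∫_0^4 f(x) v(x) dx + [u'(x) v(x)]_0^4.
Choose V so that boundary terms are either known or forced to vanish.
Mixed BC: u(0) = 0 (Dirichlet) and u'(4) = 2 (Neumann). Define V = {v ∈ H^1(0, 4) : v(0) = 0}. Then [u' v]_0^4 = u'(4)·v(4) − u'(0)·0 = 2·v(4).
Weak formulation: find u (satisfying any essential BC) such that ∫_0^4 u'(x) v'(x) dx = ∫_0^4 f v dx + 2·v(4) for all v ∈ V (Dirichlet at 0 absorbed into V; Neumann datum at x = 4 contributes the boundary term).
Substituting f(x) = 5*sin(5*π*x/4), the right-hand side is ∫_0^4 (5*sin(5*π*x/4)) v dx + 2·v(4).


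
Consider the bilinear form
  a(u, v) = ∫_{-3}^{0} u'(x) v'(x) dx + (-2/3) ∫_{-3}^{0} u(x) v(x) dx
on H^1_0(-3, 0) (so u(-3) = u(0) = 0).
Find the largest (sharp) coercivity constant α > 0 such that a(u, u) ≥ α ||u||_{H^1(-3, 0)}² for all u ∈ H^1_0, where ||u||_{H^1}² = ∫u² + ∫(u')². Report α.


α = (-6 + π^2)/(9 + π^2)

Coercivity of a(·,·) on H^1_0(-3, 0) means a(u, u) ≥ α ||u||_{H^1}² for every u ∈ H^1_0.
The interval has length L = 3, and Poincaré/coercivity depend only on L. Here a(u, u) = ∫(u')² + (-2/3)·∫u².
Here c = -2/3 < 0 with |c| < (π/L)² = π^2/9, so coercivity still holds. The condition a(u,u) ≥ α||u||_{H^1}² reads (1−α)∫(u')² ≥ (α−c)∫u². Any admissible α is ≤ 1 (rapidly oscillating u have ∫u²/∫(u')² → 0), and α = 1 would force 0 ≥ (1−c)∫u², impossible since c < 1; so 1−α > 0. By the sharp Poincaré inequality on H^1_0 of an interval of length L, ∫(u')² ≥ (π/L)²∫u² with equality for the first sine mode sin(π(x−x₀)/L) (x₀ the left endpoint), so the inequality holds for all u iff (1−α)(π/L)² ≥ α − c, i.e. α ≤ ((π/L)² + c)/((π/L)² + 1) = (1 + c(L/π)²)/(1 + (L/π)²). (Direct route, valid since c ≤ 0: Poincaré gives c∫u² ≥ c(L/π)²∫(u')², so a(u,u) ≥ (1 + c(L/π)²)∫(u')², while ||u||_{H^1}² ≤ (1 + (L/π)²)∫(u')²; dividing yields the same α.) With (π/L)² = π^2/9 and c = -2/3, the largest admissible constant is α = ((π/L)² + c)/((π/L)² + 1).
Simplifying, α = (-6 + π^2)/(9 + π^2).


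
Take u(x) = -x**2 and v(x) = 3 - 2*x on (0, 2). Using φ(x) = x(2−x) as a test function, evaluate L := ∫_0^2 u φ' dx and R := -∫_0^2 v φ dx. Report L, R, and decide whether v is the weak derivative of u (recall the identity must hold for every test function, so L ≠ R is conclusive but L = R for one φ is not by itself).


LHS = 8/3, RHS = -4/3. No, v is not the weak derivative of u.

u(x) = -x**2, classical derivative u'(x) = -2*x.
φ(x) = x(2−x), so φ'(x) = 2 - 2*x.
Note φ(0) = φ(2) = 0, so the boundary term u·φ vanishes.
LHS = ∫_0^2 u(x) φ'(x) dx = ∫_0^2 (2*x^3 - 2*x^2) dx. Term by term:
  ∫_0^2 2*x^3 dx = 8;  ∫_0^2 -2*x^2 dx = -16/3.
Sum: 8 − 16/3 = 8/3.
So LHS = 8/3.
∫_0^2 v(x) φ(x) dx = ∫_0^2 (2*x^3 - 7*x^2 + 6*x) dx. Term by term:
  ∫_0^2 2*x^3 dx = 8;  ∫_0^2 -7*x^2 dx = -56/3;  ∫_0^2 6*x dx = 12.
Sum: 8 − 56/3 + 12 = 4/3.
So RHS = -∫_0^2 v(x) φ(x) dx = -4/3.
LHS − RHS = 4 ≠ 0, so the identity fails.
(For a valid weak derivative the identity must hold for EVERY test function, in particular this one. The failure shows v is NOT the weak derivative of u.)
Correct weak derivative would be u'(x) = -2*x.


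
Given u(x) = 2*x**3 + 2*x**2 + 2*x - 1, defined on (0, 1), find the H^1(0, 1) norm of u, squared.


||u||_{H^1}^2 = 5128/105

The H^1 norm (squared) on an interval (0, L) is
  ||u||_{H^1}^2 = ∫_0^L u(x)^2 dx + ∫_0^L u'(x)^2 dx.
Compute u'(x) = 6*x**2 + 4*x + 2.
Then u(x)^2 = 4*x**6 + 8*x**5 + 12*x**4 + 4*x**3 - 4*x + 1 and u'(x)^2 = 36*x**4 + 48*x**3 + 40*x**2 + 16*x + 4.
Integrate each monomial from 0 to 1 using ∫_0^1 c·x^n dx = c·1^(n+1)/(n+1):
  ∫_0^1 u(x)^2 dx = ∫_0^1 (4*x^6 + 8*x^5 + 12*x^4 + 4*x^3 - 4*x + 1) dx. Term by term:
    ∫_0^1 4*x^6 dx = 4/7;  ∫_0^1 8*x^5 dx = 4/3;  ∫_0^1 12*x^4 dx = 12/5;
    ∫_0^1 4*x^3 dx = 1;  ∫_0^1 -4*x dx = -2;  ∫_0^1 1 dx = 1.
  Sum: 4/7 + 4/3 + 12/5 + 1 − 2 + 1 = 452/105.
  ∫_0^1 u'(x)^2 dx = ∫_0^1 (36*x^4 + 48*x^3 + 40*x^2 + 16*x + 4) dx. Term by term:
    ∫_0^1 36*x^4 dx = 36/5;  ∫_0^1 48*x^3 dx = 12;  ∫_0^1 40*x^2 dx = 40/3;
    ∫_0^1 16*x dx = 8;  ∫_0^1 4 dx = 4.
  Sum: 36/5 + 12 + 40/3 + 8 + 4 = 668/15.
Adding: ||u||_{H^1}^2 = 452/105 + 668/15 = 5128/105.


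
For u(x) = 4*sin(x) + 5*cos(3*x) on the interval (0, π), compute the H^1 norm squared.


||u||_{H^1(0,π)}^2 = 141*π

u'(x) = -15*sin(3*x) + 4*cos(x).
Expand u² and (u')² and integrate term by term on (0, π), using: for integers n ≥ 1, ∫_0^π sin²(nx) dx = ∫_0^π cos²(nx) dx = π/2; for n ≠ n', ∫_0^π sin(nx)sin(n'x) dx = ∫_0^π cos(nx)cos(n'x) dx = 0; and by product-to-sum, ∫_0^π sin(nx)cos(n'x) dx = ½∫_0^π [sin((n+n')x) + sin((n−n')x)] dx, which is 0 when n+n' is even and 2n/(n²−n'²) when n+n' is odd (it need not vanish on (0, π)).
  u² squared terms: (4)²·∫sin(x)² dx = 16·π/2 = 8*π;  (5)²·∫cos(3x)² dx = 25·π/2 = 25*π/2.
  u² cross terms: 2·(4)·(5)·∫sin(x)·cos(3x) dx = 40·(0) = 0.
  So ∫_0^π u² dx = 8*π + 25*π/2 + 0 = 41*π/2.
  (u')² squared terms: (-15)²·∫sin(3x)² dx = 225·π/2 = 225*π/2;  (4)²·∫cos(x)² dx = 16·π/2 = 8*π.
  (u')² cross terms: 2·(-15)·(4)·∫sin(3x)·cos(x) dx = -120·(0) = 0.
  So ∫_0^π (u')² dx = 225*π/2 + 8*π + 0 = 241*π/2.
||u||_{H^1}^2 = (41*π/2) + (241*π/2) = 141*π.


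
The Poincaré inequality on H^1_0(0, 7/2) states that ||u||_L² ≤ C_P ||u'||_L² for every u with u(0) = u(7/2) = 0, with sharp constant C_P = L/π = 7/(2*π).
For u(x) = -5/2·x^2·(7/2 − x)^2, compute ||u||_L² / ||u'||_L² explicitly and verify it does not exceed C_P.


||u||_L² / ||u'||_L² = 7*sqrt(3)/12 < C_P = 7/(2*π).

u(x) = -5/2·x^2·(7/2 − x)^2, so u'(x) = 5*x*(-8*x^2 + 42*x - 49)/4.
u(x) = -5/2·x^2·(7/2 − x)^2 vanishes at x = 0 and x = 7/2, so u ∈ H^1_0(0, 7/2). Differentiate via the product rule and integrate the resulting polynomials term by term.
  ∫_0^7/2 u² dx = ∫_0^7/2 (25*x^8/4 - 175*x^7/2 + 3675*x^6/8 - 8575*x^5/8 + 60025*x^4/64) dx. Term by term:
    ∫_0^7/2 25*x^8/4 dx = 1008840175/18432;  ∫_0^7/2 -175*x^7/2 dx = -1008840175/4096;  ∫_0^7/2 3675*x^6/8 dx = 432360075/1024;
    ∫_0^7/2 -8575*x^5/8 dx = -1008840175/3072;  ∫_0^7/2 60025*x^4/64 dx = 201768035/2048.
  Sum: 1008840175/18432 − 1008840175/4096 + 432360075/1024 − 1008840175/3072 + 201768035/2048 = 28824005/36864.
  ∫_0^7/2 (u')² dx = ∫_0^7/2 (100*x^6 - 1050*x^5 + 15925*x^4/4 - 25725*x^3/4 + 60025*x^2/16) dx. Term by term:
    ∫_0^7/2 100*x^6 dx = 2941225/32;  ∫_0^7/2 -1050*x^5 dx = -20588575/64;  ∫_0^7/2 15925*x^4/4 dx = 53530295/128;
    ∫_0^7/2 -25725*x^3/4 dx = -61765725/256;  ∫_0^7/2 60025*x^2/16 dx = 20588575/384.
  Sum: 2941225/32 − 20588575/64 + 53530295/128 − 61765725/256 + 20588575/384 = 588245/768.
∫_0^7/2 u² dx = 28824005/36864, so ||u||_L² = 2401*sqrt(5)/192.
∫_0^7/2 (u')² dx = 588245/768, so ||u'||_L² = 343*sqrt(15)/48.
Ratio ||u||_L² / ||u'||_L² = 7*sqrt(3)/12.
Sharp Poincaré constant on H^1_0(0, 7/2) is C_P = L/π = 7/(2*π), achieved by sin(2*π/7·x).
A polynomial bump cannot attain the sharp Poincaré constant (only the first sine eigenfunction does), so the ratio is strictly less than C_P, consistent with ||u||_L² ≤ C_P ||u'||_L².


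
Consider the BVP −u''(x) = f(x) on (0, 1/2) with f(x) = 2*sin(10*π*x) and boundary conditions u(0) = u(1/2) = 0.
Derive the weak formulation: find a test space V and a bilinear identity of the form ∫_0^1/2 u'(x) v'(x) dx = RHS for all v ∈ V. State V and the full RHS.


V = H^1_0(0, 1/2) (so v(0) = v(1/2) = 0); weak form: ∫_0^1/2 u'v' dx = ∫_0^1/2 (2*sin(10*π*x)) v dx for all v ∈ V.

Multiply both sides by a test function v and integrate from 0 to 1/2:
  ∫_0^1/2 −u''(x) v(x) dx = ∫_0^1/2 f(x) v(x) dx.
Integrate the LHS by parts once:
  ∫_0^1/2 −u'' v dx = −[u'(x) v(x)]_0^1/2 + ∫_0^1/2 u'(x) v'(x) dx.
Thus ∫_0^1/2 u'(x) v'(x) dx = ∫_0^1/2 f(x) v(x) dx + [u'(x) v(x)]_0^1/2.
Choose V so that boundary terms are either known or forced to vanish.
u is Dirichlet: u(0) = u(1/2) = 0. Let V = H^1_0(0, 1/2); then v(0) = v(1/2) = 0, and [u' v]_0^1/2 = 0.
Weak formulation: find u (satisfying any essential BC) such that ∫_0^1/2 u'(x) v'(x) dx = ∫_0^1/2 f v dx for all v ∈ V.
Substituting f(x) = 2*sin(10*π*x), the right-hand side is ∫_0^1/2 (2*sin(10*π*x)) v dx.


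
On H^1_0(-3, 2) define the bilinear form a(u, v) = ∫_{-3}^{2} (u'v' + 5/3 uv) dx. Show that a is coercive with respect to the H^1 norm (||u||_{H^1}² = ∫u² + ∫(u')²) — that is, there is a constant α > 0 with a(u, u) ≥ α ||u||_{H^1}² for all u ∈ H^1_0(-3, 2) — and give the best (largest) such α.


α = 1

Coercivity of a(·,·) on H^1_0(-3, 2) means a(u, u) ≥ α ||u||_{H^1}² for every u ∈ H^1_0.
The interval has length L = 5, and Poincaré/coercivity depend only on L. Here a(u, u) = ∫(u')² + (5/3)·∫u².
Here c = 5/3 ≥ 1, so a(u,u) = ∫(u')² + c∫u² ≥ ∫(u')² + ∫u² = ||u||_{H^1}², i.e. α = 1 works. No larger α is possible: a(u,u) ≥ α||u||_{H^1}² means (1−α)∫(u')² ≥ (α−c)∫u², and for the modes u_n = sin(nπ(x−x₀)/L) (x₀ the left endpoint) one has ∫u_n²/∫(u_n')² = (L/(nπ))² → 0, so a(u_n,u_n)/||u_n||_{H^1}² → 1. Hence the optimal constant is α = 1.
Therefore α = 1.


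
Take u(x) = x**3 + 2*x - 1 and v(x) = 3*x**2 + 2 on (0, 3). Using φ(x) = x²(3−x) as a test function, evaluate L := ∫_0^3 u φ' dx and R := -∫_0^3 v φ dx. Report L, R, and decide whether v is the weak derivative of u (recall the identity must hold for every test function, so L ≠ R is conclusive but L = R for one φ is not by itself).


LHS = -432/5, RHS = -432/5. Yes, v = u' weakly.

u(x) = x**3 + 2*x - 1, classical derivative u'(x) = 3*x**2 + 2.
φ(x) = x²(3−x), so φ'(x) = 3*x*(2 - x).
Note φ(0) = φ(3) = 0, so the boundary term u·φ vanishes.
LHS = ∫_0^3 u(x) φ'(x) dx = ∫_0^3 (-3*x^5 + 6*x^4 - 6*x^3 + 15*x^2 - 6*x) dx. Term by term:
  ∫_0^3 -3*x^5 dx = -729/2;  ∫_0^3 6*x^4 dx = 1458/5;  ∫_0^3 -6*x^3 dx = -243/2;
  ∫_0^3 15*x^2 dx = 135;  ∫_0^3 -6*x dx = -27.
Sum: -729/2 + 1458/5 − 243/2 + 135 − 27 = -432/5.
So LHS = -432/5.
∫_0^3 v(x) φ(x) dx = ∫_0^3 (-3*x^5 + 9*x^4 - 2*x^3 + 6*x^2) dx. Term by term:
  ∫_0^3 -3*x^5 dx = -729/2;  ∫_0^3 9*x^4 dx = 2187/5;  ∫_0^3 -2*x^3 dx = -81/2;
  ∫_0^3 6*x^2 dx = 54.
Sum: -729/2 + 2187/5 − 81/2 + 54 = 432/5.
So RHS = -∫_0^3 v(x) φ(x) dx = -432/5.
LHS = RHS, so the identity holds for this test φ.
Moreover u is smooth here and v(x) = u'(x) = 3*x**2 + 2 pointwise, so the identity holds for every test function. Hence v is the weak derivative of u.


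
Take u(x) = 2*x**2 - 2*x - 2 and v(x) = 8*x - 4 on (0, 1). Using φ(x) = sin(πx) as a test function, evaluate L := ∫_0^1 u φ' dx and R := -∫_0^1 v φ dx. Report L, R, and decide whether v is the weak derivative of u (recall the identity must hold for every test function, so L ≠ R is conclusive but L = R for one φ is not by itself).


LHS = 0, RHS = 0. No, v is not the weak derivative of u.

u(x) = 2*x**2 - 2*x - 2, classical derivative u'(x) = 4*x - 2.
φ(x) = sin(πx), so φ'(x) = π*cos(π*x).
Note φ(0) = φ(1) = 0, so the boundary term u·φ vanishes.
LHS = ∫_0^1 u(x) φ'(x) dx = ∫_0^1 (2*π*x^2*cos(π*x) - 2*π*x*cos(π*x) - 2*π*cos(π*x)) dx. Term by term:
  ∫_0^1 -2*π*cos(π*x) dx = 0;  ∫_0^1 -2*π*x*cos(π*x) dx = 4/π;  ∫_0^1 2*π*x^2*cos(π*x) dx = -4/π.
Sum: 0 + 4/π − 4/π = 0.
So LHS = 0.
∫_0^1 v(x) φ(x) dx = ∫_0^1 (8*x*sin(π*x) - 4*sin(π*x)) dx. Term by term:
  ∫_0^1 -4*sin(π*x) dx = -8/π;  ∫_0^1 8*x*sin(π*x) dx = 8/π.
Sum: -8/π + 8/π = 0.
So RHS = -∫_0^1 v(x) φ(x) dx = 0.
LHS = RHS, so the identity holds for this particular φ. But this is necessary, not sufficient: a weak derivative must satisfy the identity for EVERY test function in C_c^∞(0, 1).
Here u is smooth, so its weak derivative equals its classical derivative u'(x) = 4*x - 2. Since v(x) = 8*x - 4 ≠ u'(x), v is NOT the weak derivative of u — the agreement for this single φ is a coincidence (the difference v − u' happens to be L²-orthogonal to this φ).


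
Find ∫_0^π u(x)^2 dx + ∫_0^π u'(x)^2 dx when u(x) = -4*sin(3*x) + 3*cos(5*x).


||u||_{H^1(0,π)}^2 = 197*π

u'(x) = -15*sin(5*x) - 12*cos(3*x).
Expand u² and (u')² and integrate term by term on (0, π), using: for integers n ≥ 1, ∫_0^π sin²(nx) dx = ∫_0^π cos²(nx) dx = π/2; for n ≠ n', ∫_0^π sin(nx)sin(n'x) dx = ∫_0^π cos(nx)cos(n'x) dx = 0; and by product-to-sum, ∫_0^π sin(nx)cos(n'x) dx = ½∫_0^π [sin((n+n')x) + sin((n−n')x)] dx, which is 0 when n+n' is even and 2n/(n²−n'²) when n+n' is odd (it need not vanish on (0, π)).
  u² squared terms: (-4)²·∫sin(3x)² dx = 16·π/2 = 8*π;  (3)²·∫cos(5x)² dx = 9·π/2 = 9*π/2.
  u² cross terms: 2·(-4)·(3)·∫sin(3x)·cos(5x) dx = -24·(0) = 0.
  So ∫_0^π u² dx = 8*π + 9*π/2 + 0 = 25*π/2.
  (u')² squared terms: (-15)²·∫sin(5x)² dx = 225·π/2 = 225*π/2;  (-12)²·∫cos(3x)² dx = 144·π/2 = 72*π.
  (u')² cross terms: 2·(-15)·(-12)·∫sin(5x)·cos(3x) dx = 360·(0) = 0.
  So ∫_0^π (u')² dx = 225*π/2 + 72*π + 0 = 369*π/2.
||u||_{H^1}^2 = (25*π/2) + (369*π/2) = 197*π.


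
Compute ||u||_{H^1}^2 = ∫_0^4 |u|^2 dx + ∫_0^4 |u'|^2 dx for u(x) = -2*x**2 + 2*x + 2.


||u||_{H^1}^2 = 2656/5

The H^1 norm (squared) on an interval (0, L) is
  ||u||_{H^1}^2 = ∫_0^L u(x)^2 dx + ∫_0^L u'(x)^2 dx.
Compute u'(x) = 2 - 4*x.
Then u(x)^2 = 4*x**4 - 8*x**3 - 4*x**2 + 8*x + 4 and u'(x)^2 = 16*x**2 - 16*x + 4.
Integrate each monomial from 0 to 4 using ∫_0^4 c·x^n dx = c·4^(n+1)/(n+1):
  ∫_0^4 u(x)^2 dx = ∫_0^4 (4*x^4 - 8*x^3 - 4*x^2 + 8*x + 4) dx. Term by term:
    ∫_0^4 4*x^4 dx = 4096/5;  ∫_0^4 -8*x^3 dx = -512;  ∫_0^4 -4*x^2 dx = -256/3;
    ∫_0^4 8*x dx = 64;  ∫_0^4 4 dx = 16.
  Sum: 4096/5 − 512 − 256/3 + 64 + 16 = 4528/15.
  ∫_0^4 u'(x)^2 dx = ∫_0^4 (16*x^2 - 16*x + 4) dx. Term by term:
    ∫_0^4 16*x^2 dx = 1024/3;  ∫_0^4 -16*x dx = -128;  ∫_0^4 4 dx = 16.
  Sum: 1024/3 − 128 + 16 = 688/3.
Adding: ||u||_{H^1}^2 = 4528/15 + 688/3 = 2656/5.


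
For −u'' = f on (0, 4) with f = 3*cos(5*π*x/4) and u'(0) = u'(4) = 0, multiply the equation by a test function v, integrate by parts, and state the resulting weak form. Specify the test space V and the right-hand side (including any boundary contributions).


V = H^1(0, 4) (no boundary constraint on v; u is determined up to an additive constant); weak form: ∫_0^4 u'v' dx = ∫_0^4 (3*cos(5*π*x/4)) v dx for all v ∈ V.

Multiply both sides by a test function v and integrate from 0 to 4:
  ∫_0^4 −u''(x) v(x) dx = ∫_0^4 f(x) v(x) dx.
Integrate the LHS by parts once:
  ∫_0^4 −u'' v dx = −[u'(x) v(x)]_0^4 + ∫_0^4 u'(x) v'(x) dx.
Thus ∫_0^4 u'(x) v'(x) dx = ∫_0^4 f(x) v(x) dx + [u'(x) v(x)]_0^4.
Choose V so that boundary terms are either known or forced to vanish.
u has homogeneous Neumann: u'(0) = u'(4) = 0. So [u' v]_0^4 = 0·v(4) − 0·v(0) = 0 for any v; take V = H^1(0, 4).
Weak formulation: find u (satisfying any essential BC) such that ∫_0^4 u'(x) v'(x) dx = ∫_0^4 f v dx for all v ∈ V (homogeneous Neumann, so boundary terms vanish).
Substituting f(x) = 3*cos(5*π*x/4), the right-hand side is ∫_0^4 (3*cos(5*π*x/4)) v dx.
Compatibility check (pure Neumann): taking v ≡ 1 ∈ V gives 0 = ∫_0^4 f dx + (0) − (0), i.e. ∫_0^4 f dx must equal u'(0) − u'(4) = 0. Indeed ∫_0^4 (3*cos(5*π*x/4)) dx = 0, so the data are compatible. The solution is then unique only up to an additive constant (fix it e.g. by requiring ∫_0^4 u dx = 0).


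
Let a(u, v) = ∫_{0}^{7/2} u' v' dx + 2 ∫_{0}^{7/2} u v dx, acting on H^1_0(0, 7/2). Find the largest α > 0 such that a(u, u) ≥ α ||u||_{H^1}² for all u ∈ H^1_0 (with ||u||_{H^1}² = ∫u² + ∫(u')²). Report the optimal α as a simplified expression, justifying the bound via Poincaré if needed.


α = 1

Coercivity of a(·,·) on H^1_0(0, 7/2) means a(u, u) ≥ α ||u||_{H^1}² for every u ∈ H^1_0.
The interval has length L = 7/2, and Poincaré/coercivity depend only on L. Here a(u, u) = ∫(u')² + (2)·∫u².
Here c = 2 ≥ 1, so a(u,u) = ∫(u')² + c∫u² ≥ ∫(u')² + ∫u² = ||u||_{H^1}², i.e. α = 1 works. No larger α is possible: a(u,u) ≥ α||u||_{H^1}² means (1−α)∫(u')² ≥ (α−c)∫u², and for the modes u_n = sin(nπ(x−x₀)/L) (x₀ the left endpoint) one has ∫u_n²/∫(u_n')² = (L/(nπ))² → 0, so a(u_n,u_n)/||u_n||_{H^1}² → 1. Hence the optimal constant is α = 1.
Therefore α = 1.


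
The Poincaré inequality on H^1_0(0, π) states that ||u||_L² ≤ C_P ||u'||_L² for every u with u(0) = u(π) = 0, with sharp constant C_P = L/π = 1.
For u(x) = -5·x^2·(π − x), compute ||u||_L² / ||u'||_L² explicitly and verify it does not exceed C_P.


||u||_L² / ||u'||_L² = sqrt(14)*π/14 < C_P = 1.

u(x) = -5·x^2·(π − x), so u'(x) = 5*x*(3*x - 2*π).
u(x) = -5·x^2·(π − x) vanishes at x = 0 and x = π, so u ∈ H^1_0(0, π). Differentiate via the product rule and integrate the resulting polynomials term by term.
  ∫_0^π u² dx = ∫_0^π (25*x^6 - 50*π*x^5 + 25*π^2*x^4) dx. Term by term:
    ∫_0^π 25*x^6 dx = 25*π^7/7;  ∫_0^π -50*π*x^5 dx = -25*π^7/3;  ∫_0^π 25*π^2*x^4 dx = 5*π^7.
  Sum: 25*π^7/7 − 25*π^7/3 + 5*π^7 = 5*π^7/21.
  ∫_0^π (u')² dx = ∫_0^π (225*x^4 - 300*π*x^3 + 100*π^2*x^2) dx. Term by term:
    ∫_0^π 225*x^4 dx = 45*π^5;  ∫_0^π -300*π*x^3 dx = -75*π^5;  ∫_0^π 100*π^2*x^2 dx = 100*π^5/3.
  Sum: 45*π^5 − 75*π^5 + 100*π^5/3 = 10*π^5/3.
∫_0^π u² dx = 5*π^7/21, so ||u||_L² = sqrt(105)*π^(7/2)/21.
∫_0^π (u')² dx = 10*π^5/3, so ||u'||_L² = sqrt(30)*π^(5/2)/3.
Ratio ||u||_L² / ||u'||_L² = sqrt(14)*π/14.
Sharp Poincaré constant on H^1_0(0, π) is C_P = L/π = 1, achieved by sin(x).
A polynomial bump cannot attain the sharp Poincaré constant (only the first sine eigenfunction does), so the ratio is strictly less than C_P, consistent with ||u||_L² ≤ C_P ||u'||_L².


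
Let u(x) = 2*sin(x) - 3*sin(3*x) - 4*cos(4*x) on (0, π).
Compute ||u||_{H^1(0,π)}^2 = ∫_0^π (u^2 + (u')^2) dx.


||u||_{H^1(0,π)}^2 = -32912/105 + 185*π

u'(x) = 16*sin(4*x) + 2*cos(x) - 9*cos(3*x).
Expand u² and (u')² and integrate term by term on (0, π), using: for integers n ≥ 1, ∫_0^π sin²(nx) dx = ∫_0^π cos²(nx) dx = π/2; for n ≠ n', ∫_0^π sin(nx)sin(n'x) dx = ∫_0^π cos(nx)cos(n'x) dx = 0; and by product-to-sum, ∫_0^π sin(nx)cos(n'x) dx = ½∫_0^π [sin((n+n')x) + sin((n−n')x)] dx, which is 0 when n+n' is even and 2n/(n²−n'²) when n+n' is odd (it need not vanish on (0, π)).
  u² squared terms: (-4)²·∫cos(4x)² dx = 16·π/2 = 8*π;  (-3)²·∫sin(3x)² dx = 9·π/2 = 9*π/2;  (2)²·∫sin(x)² dx = 4·π/2 = 2*π.
  u² cross terms: 2·(-4)·(-3)·∫cos(4x)·sin(3x) dx = 24·(-6/7) = -144/7;  2·(-4)·(2)·∫cos(4x)·sin(x) dx = -16·(-2/15) = 32/15;  2·(-3)·(2)·∫sin(3x)·sin(x) dx = -12·(0) = 0.
  So ∫_0^π u² dx = 8*π + 9*π/2 + 2*π − 144/7 + 32/15 + 0 = -1936/105 + 29*π/2.
  (u')² squared terms: (-9)²·∫cos(3x)² dx = 81·π/2 = 81*π/2;  (2)²·∫cos(x)² dx = 4·π/2 = 2*π;  (16)²·∫sin(4x)² dx = 256·π/2 = 128*π.
  (u')² cross terms: 2·(-9)·(2)·∫cos(3x)·cos(x) dx = -36·(0) = 0;  2·(-9)·(16)·∫cos(3x)·sin(4x) dx = -288·(8/7) = -2304/7;  2·(2)·(16)·∫cos(x)·sin(4x) dx = 64·(8/15) = 512/15.
  So ∫_0^π (u')² dx = 81*π/2 + 2*π + 128*π + 0 − 2304/7 + 512/15 = -30976/105 + 341*π/2.
||u||_{H^1}^2 = (-1936/105 + 29*π/2) + (-30976/105 + 341*π/2) = -32912/105 + 185*π.


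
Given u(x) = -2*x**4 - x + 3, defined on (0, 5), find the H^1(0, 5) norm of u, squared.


||u||_{H^1}^2 = 100029800/63

The H^1 norm (squared) on an interval (0, L) is
  ||u||_{H^1}^2 = ∫_0^L u(x)^2 dx + ∫_0^L u'(x)^2 dx.
Compute u'(x) = -8*x**3 - 1.
Then u(x)^2 = 4*x**8 + 4*x**5 - 12*x**4 + x**2 - 6*x + 9 and u'(x)^2 = 64*x**6 + 16*x**3 + 1.
Integrate each monomial from 0 to 5 using ∫_0^5 c·x^n dx = c·5^(n+1)/(n+1):
  ∫_0^5 u(x)^2 dx = ∫_0^5 (4*x^8 + 4*x^5 - 12*x^4 + x^2 - 6*x + 9) dx. Term by term:
    ∫_0^5 4*x^8 dx = 7812500/9;  ∫_0^5 4*x^5 dx = 31250/3;  ∫_0^5 -12*x^4 dx = -7500;
    ∫_0^5 x^2 dx = 125/3;  ∫_0^5 -6*x dx = -75;  ∫_0^5 9 dx = 45.
  Sum: 7812500/9 + 31250/3 − 7500 + 125/3 − 75 + 45 = 7838855/9.
  ∫_0^5 u'(x)^2 dx = ∫_0^5 (64*x^6 + 16*x^3 + 1) dx. Term by term:
    ∫_0^5 64*x^6 dx = 5000000/7;  ∫_0^5 16*x^3 dx = 2500;  ∫_0^5 1 dx = 5.
  Sum: 5000000/7 + 2500 + 5 = 5017535/7.
Adding: ||u||_{H^1}^2 = 7838855/9 + 5017535/7 = 100029800/63.


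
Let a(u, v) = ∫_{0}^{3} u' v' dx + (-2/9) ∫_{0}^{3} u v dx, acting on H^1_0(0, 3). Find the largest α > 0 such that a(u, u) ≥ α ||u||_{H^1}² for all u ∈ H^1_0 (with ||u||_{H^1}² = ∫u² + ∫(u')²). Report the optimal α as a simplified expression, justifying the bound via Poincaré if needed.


α = (-2 + π^2)/(9 + π^2)

Coercivity of a(·,·) on H^1_0(0, 3) means a(u, u) ≥ α ||u||_{H^1}² for every u ∈ H^1_0.
The interval has length L = 3, and Poincaré/coercivity depend only on L. Here a(u, u) = ∫(u')² + (-2/9)·∫u².
Here c = -2/9 < 0 with |c| < (π/L)² = π^2/9, so coercivity still holds. The condition a(u,u) ≥ α||u||_{H^1}² reads (1−α)∫(u')² ≥ (α−c)∫u². Any admissible α is ≤ 1 (rapidly oscillating u have ∫u²/∫(u')² → 0), and α = 1 would force 0 ≥ (1−c)∫u², impossible since c < 1; so 1−α > 0. By the sharp Poincaré inequality on H^1_0 of an interval of length L, ∫(u')² ≥ (π/L)²∫u² with equality for the first sine mode sin(π(x−x₀)/L) (x₀ the left endpoint), so the inequality holds for all u iff (1−α)(π/L)² ≥ α − c, i.e. α ≤ ((π/L)² + c)/((π/L)² + 1) = (1 + c(L/π)²)/(1 + (L/π)²). (Direct route, valid since c ≤ 0: Poincaré gives c∫u² ≥ c(L/π)²∫(u')², so a(u,u) ≥ (1 + c(L/π)²)∫(u')², while ||u||_{H^1}² ≤ (1 + (L/π)²)∫(u')²; dividing yields the same α.) With (π/L)² = π^2/9 and c = -2/9, the largest admissible constant is α = ((π/L)² + c)/((π/L)² + 1).
Simplifying, α = (-2 + π^2)/(9 + π^2).


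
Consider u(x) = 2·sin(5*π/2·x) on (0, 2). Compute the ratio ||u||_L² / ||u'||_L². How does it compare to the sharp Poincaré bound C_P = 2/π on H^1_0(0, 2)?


||u||_L² / ||u'||_L² = 2/(5*π) < C_P = 2/π.

u(x) = 2·sin(5*π/2·x), so u'(x) = 5*π*cos(5*π*x/2).
Writing u(x) = A·sin(kπx/L) with A = 2 and k = 5, use ∫_0^L sin²(kπx/L) dx = L/2 and ∫_0^L cos²(kπx/L) dx = L/2.
u² = 4·sin²(5*π/2·x) and (u')² = 25*π^2·cos²(5*π/2·x), and each of sin², cos² integrates to L/2 = 1 over (0, 2).
∫_0^2 u² dx = 4, so ||u||_L² = 2.
∫_0^2 (u')² dx = 25*π^2, so ||u'||_L² = 5*π.
Ratio ||u||_L² / ||u'||_L² = 2/(5*π).
Sharp Poincaré constant on H^1_0(0, 2) is C_P = L/π = 2/π, achieved by sin(π/2·x).
This is the k = 5 harmonic; the ratio L/(kπ) is strictly less than C_P = L/π, consistent with the sharp inequality ||u||_L² ≤ C_P ||u'||_L².


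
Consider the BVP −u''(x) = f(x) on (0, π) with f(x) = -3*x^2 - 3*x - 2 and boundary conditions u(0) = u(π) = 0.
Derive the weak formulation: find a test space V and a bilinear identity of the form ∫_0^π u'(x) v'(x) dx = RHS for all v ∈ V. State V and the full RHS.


V = H^1_0(0, π) (so v(0) = v(π) = 0); weak form: ∫_0^π u'v' dx = ∫_0^π (-3*x^2 - 3*x - 2) v dx for all v ∈ V.

Multiply both sides by a test function v and integrate from 0 to π:
  ∫_0^π −u''(x) v(x) dx = ∫_0^π f(x) v(x) dx.
Integrate the LHS by parts once:
  ∫_0^π −u'' v dx = −[u'(x) v(x)]_0^π + ∫_0^π u'(x) v'(x) dx.
Thus ∫_0^π u'(x) v'(x) dx = ∫_0^π f(x) v(x) dx + [u'(x) v(x)]_0^π.
Choose V so that boundary terms are either known or forced to vanish.
u is Dirichlet: u(0) = u(π) = 0. Let V = H^1_0(0, π); then v(0) = v(π) = 0, and [u' v]_0^π = 0.
Weak formulation: find u (satisfying any essential BC) such that ∫_0^π u'(x) v'(x) dx = ∫_0^π f v dx for all v ∈ V.
Substituting f(x) = -3*x^2 - 3*x - 2, the right-hand side is ∫_0^π (-3*x^2 - 3*x - 2) v dx.


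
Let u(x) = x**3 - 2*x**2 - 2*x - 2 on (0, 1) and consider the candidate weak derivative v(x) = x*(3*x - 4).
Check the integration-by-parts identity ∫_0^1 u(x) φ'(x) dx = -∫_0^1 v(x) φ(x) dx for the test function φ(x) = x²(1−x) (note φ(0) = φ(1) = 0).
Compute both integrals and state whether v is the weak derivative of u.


LHS = 4/15, RHS = 1/10. No, v is not the weak derivative of u.

u(x) = x**3 - 2*x**2 - 2*x - 2, classical derivative u'(x) = 3*x**2 - 4*x - 2.
φ(x) = x²(1−x), so φ'(x) = x*(2 - 3*x).
Note φ(0) = φ(1) = 0, so the boundary term u·φ vanishes.
LHS = ∫_0^1 u(x) φ'(x) dx = ∫_0^1 (-3*x^5 + 8*x^4 + 2*x^3 + 2*x^2 - 4*x) dx. Term by term:
  ∫_0^1 -3*x^5 dx = -1/2;  ∫_0^1 8*x^4 dx = 8/5;  ∫_0^1 2*x^3 dx = 1/2;
  ∫_0^1 2*x^2 dx = 2/3;  ∫_0^1 -4*x dx = -2.
Sum: -1/2 + 8/5 + 1/2 + 2/3 − 2 = 4/15.
So LHS = 4/15.
∫_0^1 v(x) φ(x) dx = ∫_0^1 (-3*x^5 + 7*x^4 - 4*x^3) dx. Term by term:
  ∫_0^1 -3*x^5 dx = -1/2;  ∫_0^1 7*x^4 dx = 7/5;  ∫_0^1 -4*x^3 dx = -1.
Sum: -1/2 + 7/5 − 1 = -1/10.
So RHS = -∫_0^1 v(x) φ(x) dx = 1/10.
LHS − RHS = 1/6 ≠ 0, so the identity fails.
(For a valid weak derivative the identity must hold for EVERY test function, in particular this one. The failure shows v is NOT the weak derivative of u.)
Correct weak derivative would be u'(x) = 3*x**2 - 4*x - 2.


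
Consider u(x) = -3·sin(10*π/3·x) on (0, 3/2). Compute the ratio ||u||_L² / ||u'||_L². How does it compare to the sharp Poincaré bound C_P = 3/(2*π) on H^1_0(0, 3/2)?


||u||_L² / ||u'||_L² = 3/(10*π) < C_P = 3/(2*π).

u(x) = -3·sin(10*π/3·x), so u'(x) = -10*π*cos(10*π*x/3).
Writing u(x) = A·sin(kπx/L) with A = -3 and k = 5, use ∫_0^L sin²(kπx/L) dx = L/2 and ∫_0^L cos²(kπx/L) dx = L/2.
u² = 9·sin²(10*π/3·x) and (u')² = 100*π^2·cos²(10*π/3·x), and each of sin², cos² integrates to L/2 = 3/4 over (0, 3/2).
∫_0^3/2 u² dx = 27/4, so ||u||_L² = 3*sqrt(3)/2.
∫_0^3/2 (u')² dx = 75*π^2, so ||u'||_L² = 5*sqrt(3)*π.
Ratio ||u||_L² / ||u'||_L² = 3/(10*π).
Sharp Poincaré constant on H^1_0(0, 3/2) is C_P = L/π = 3/(2*π), achieved by sin(2*π/3·x).
This is the k = 5 harmonic; the ratio L/(kπ) is strictly less than C_P = L/π, consistent with the sharp inequality ||u||_L² ≤ C_P ||u'||_L².


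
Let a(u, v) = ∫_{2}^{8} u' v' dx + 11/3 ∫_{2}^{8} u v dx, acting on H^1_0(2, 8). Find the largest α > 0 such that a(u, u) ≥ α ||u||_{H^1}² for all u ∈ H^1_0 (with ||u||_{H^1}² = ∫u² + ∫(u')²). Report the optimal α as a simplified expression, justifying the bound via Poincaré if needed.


α = 1

Coercivity of a(·,·) on H^1_0(2, 8) means a(u, u) ≥ α ||u||_{H^1}² for every u ∈ H^1_0.
The interval has length L = 6, and Poincaré/coercivity depend only on L. Here a(u, u) = ∫(u')² + (11/3)·∫u².
Here c = 11/3 ≥ 1, so a(u,u) = ∫(u')² + c∫u² ≥ ∫(u')² + ∫u² = ||u||_{H^1}², i.e. α = 1 works. No larger α is possible: a(u,u) ≥ α||u||_{H^1}² means (1−α)∫(u')² ≥ (α−c)∫u², and for the modes u_n = sin(nπ(x−x₀)/L) (x₀ the left endpoint) one has ∫u_n²/∫(u_n')² = (L/(nπ))² → 0, so a(u_n,u_n)/||u_n||_{H^1}² → 1. Hence the optimal constant is α = 1.
Therefore α = 1.
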